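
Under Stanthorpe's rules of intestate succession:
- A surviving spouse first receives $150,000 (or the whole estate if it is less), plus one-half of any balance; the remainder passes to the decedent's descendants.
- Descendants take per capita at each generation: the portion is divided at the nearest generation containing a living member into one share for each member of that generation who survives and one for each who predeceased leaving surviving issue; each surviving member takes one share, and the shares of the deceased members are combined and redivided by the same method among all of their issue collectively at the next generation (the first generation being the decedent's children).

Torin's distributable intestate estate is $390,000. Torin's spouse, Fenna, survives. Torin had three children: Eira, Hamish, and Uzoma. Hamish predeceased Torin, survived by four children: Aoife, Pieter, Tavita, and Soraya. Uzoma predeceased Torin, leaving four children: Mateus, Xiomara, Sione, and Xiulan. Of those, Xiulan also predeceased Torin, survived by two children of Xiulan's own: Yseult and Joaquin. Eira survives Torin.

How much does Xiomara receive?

Fenna first takes $150,000, leaving a balance of $240,000. Fenna then takes one-half of the balance ($120,000), for a total of $270,000. The remaining $120,000 passes to the descendants.
The descendants' portion ($120,000) is divided at the children's generation into 3 shares of $40,000. Eira takes $40,000. The 2 shares of the deceased (Hamish and Uzoma) are combined into a pool of $80,000.
That pool ($80,000) is divided at the grandchildren's generation into 8 shares of $10,000. Aoife, Pieter, Tavita, Soraya, Mateus, Xiomara, and Sione each take $10,000. The remaining share for the deceased Xiulan ($10,000) is carried to the next generation.
That pool ($10,000) is divided at the great-grandchildren's generation equally among Yseult and Joaquin: $5,000 each.

Xiomara receives $10,000.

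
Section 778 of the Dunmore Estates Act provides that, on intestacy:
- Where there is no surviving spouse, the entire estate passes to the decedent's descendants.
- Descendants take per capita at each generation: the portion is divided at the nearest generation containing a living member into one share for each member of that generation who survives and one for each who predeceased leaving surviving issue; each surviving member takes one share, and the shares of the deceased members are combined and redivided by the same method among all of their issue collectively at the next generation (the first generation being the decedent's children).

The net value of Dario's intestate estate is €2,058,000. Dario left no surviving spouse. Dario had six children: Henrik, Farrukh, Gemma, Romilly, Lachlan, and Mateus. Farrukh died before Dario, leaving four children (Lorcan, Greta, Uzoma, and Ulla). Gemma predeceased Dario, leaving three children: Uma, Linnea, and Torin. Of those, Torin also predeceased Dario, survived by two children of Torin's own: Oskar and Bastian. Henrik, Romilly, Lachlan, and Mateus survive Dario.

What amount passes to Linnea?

The entire €2,058,000 passes to the descendants.
That amount (€2,058,000) is divided at the children's generation into 6 shares of €343,000. Henrik, Romilly, Lachlan, and Mateus each take €343,000. The 2 shares of the deceased (Farrukh and Gemma) are combined into a pool of €686,000.
That pool (€686,000) is divided at the grandchildren's generation into 7 shares of €98,000. Lorcan, Greta, Uzoma, Ulla, Uma, and Linnea each take €98,000. The remaining share for the deceased Torin (€98,000) is carried to the next generation.
That pool (€98,000) is divided at the great-grandchildren's generation equally among Oskar and Bastian: €49,000 each.

Linnea receives €98,000.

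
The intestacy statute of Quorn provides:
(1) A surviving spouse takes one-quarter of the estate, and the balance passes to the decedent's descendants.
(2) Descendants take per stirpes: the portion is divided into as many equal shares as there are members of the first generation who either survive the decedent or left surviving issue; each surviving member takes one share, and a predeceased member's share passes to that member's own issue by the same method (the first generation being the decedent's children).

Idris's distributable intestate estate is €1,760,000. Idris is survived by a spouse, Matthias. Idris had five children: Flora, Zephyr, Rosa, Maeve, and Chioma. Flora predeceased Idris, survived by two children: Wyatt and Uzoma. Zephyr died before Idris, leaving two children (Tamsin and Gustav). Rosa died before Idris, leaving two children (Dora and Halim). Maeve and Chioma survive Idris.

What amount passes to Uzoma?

Matthias takes one-quarter of €1,760,000 = €440,000. The remaining €1,320,000 passes to the descendants.
The descendants' portion (€1,320,000) is divided into 5 shares of €264,000: Maeve and Chioma each take €264,000; Flora's €264,000 share passes to Flora's issue; Zephyr's €264,000 share passes to Zephyr's issue; Rosa's €264,000 share passes to Rosa's issue.
Flora's share (€264,000) is divided into 2 shares of €132,000: Wyatt and Uzoma each take €132,000.
Zephyr's share (€264,000) is divided into 2 shares of €132,000: Tamsin and Gustav each take €132,000.
Rosa's share (€264,000) is divided into 2 shares of €132,000: Dora and Halim each take €132,000.

Uzoma receives €132,000.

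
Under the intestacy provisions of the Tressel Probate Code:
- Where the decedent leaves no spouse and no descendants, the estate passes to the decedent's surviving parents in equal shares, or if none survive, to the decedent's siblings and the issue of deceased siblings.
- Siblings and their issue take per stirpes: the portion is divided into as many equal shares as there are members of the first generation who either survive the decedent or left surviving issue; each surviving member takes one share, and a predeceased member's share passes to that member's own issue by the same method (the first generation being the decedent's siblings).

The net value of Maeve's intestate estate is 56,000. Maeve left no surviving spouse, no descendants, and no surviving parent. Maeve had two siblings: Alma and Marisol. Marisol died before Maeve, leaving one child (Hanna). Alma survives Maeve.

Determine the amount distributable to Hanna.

The entire 56,000 passes to the siblings and their issue.
That amount (56,000) is divided into 2 shares of 28,000: Alma takes 28,000; Marisol's 28,000 share passes to Marisol's issue.
Marisol's share (28,000) passes entirely to Hanna.

Hanna receives 28,000.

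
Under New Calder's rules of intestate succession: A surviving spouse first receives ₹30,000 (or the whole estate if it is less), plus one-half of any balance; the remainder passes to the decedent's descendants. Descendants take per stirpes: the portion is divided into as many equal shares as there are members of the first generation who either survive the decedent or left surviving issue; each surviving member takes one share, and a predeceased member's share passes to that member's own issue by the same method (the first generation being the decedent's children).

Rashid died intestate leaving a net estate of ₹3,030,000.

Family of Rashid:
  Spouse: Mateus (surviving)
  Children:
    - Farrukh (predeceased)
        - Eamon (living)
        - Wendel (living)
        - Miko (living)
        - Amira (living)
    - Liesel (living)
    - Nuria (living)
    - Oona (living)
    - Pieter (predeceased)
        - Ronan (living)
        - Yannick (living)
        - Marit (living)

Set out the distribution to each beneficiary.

Mateus first takes ₹30,000, leaving a balance of ₹3,000,000. Mateus then takes one-half of the balance (₹1,500,000), for a total of ₹1,530,000. The remaining ₹1,500,000 passes to the descendants.
The descendants' portion (₹1,500,000) is divided into 5 shares of ₹300,000: Liesel, Nuria, and Oona each take ₹300,000; Farrukh's ₹300,000 share passes to Farrukh's issue; Pieter's ₹300,000 share passes to Pieter's issue.
Farrukh's share (₹300,000) is divided into 4 shares of ₹75,000: Eamon, Wendel, Miko, and Amira each take ₹75,000.
Pieter's share (₹300,000) is divided into 3 shares of ₹100,000: Ronan, Yannick, and Marit each take ₹100,000.

Mateus: ₹1,530,000; Eamon: ₹75,000; Wendel: ₹75,000; Miko: ₹75,000; Amira: ₹75,000; Liesel: ₹300,000; Nuria: ₹300,000; Oona: ₹300,000; Ronan: ₹100,000; Yannick: ₹100,000; Marit: ₹100,000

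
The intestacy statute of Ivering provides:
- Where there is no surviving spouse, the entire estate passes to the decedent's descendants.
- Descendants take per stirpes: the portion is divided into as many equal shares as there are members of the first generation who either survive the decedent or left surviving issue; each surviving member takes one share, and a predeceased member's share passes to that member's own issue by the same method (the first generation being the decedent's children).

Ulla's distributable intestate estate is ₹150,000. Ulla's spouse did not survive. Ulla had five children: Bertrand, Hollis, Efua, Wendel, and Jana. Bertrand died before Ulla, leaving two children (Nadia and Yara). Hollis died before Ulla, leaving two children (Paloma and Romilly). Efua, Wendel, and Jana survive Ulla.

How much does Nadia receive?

Nadia receives ₹15,000.

The entire ₹150,000 passes to the descendants.
That amount (₹150,000) is divided into 5 shares of ₹30,000: Efua, Wendel, and Jana each take ₹30,000; Bertrand's ₹30,000 share passes to Bertrand's issue; Hollis's ₹30,000 share passes to Hollis's issue.
Bertrand's share (₹30,000) is divided into 2 shares of ₹15,000: Nadia and Yara each take ₹15,000.
Hollis's share (₹30,000) is divided into 2 shares of ₹15,000: Paloma and Romilly each take ₹15,000.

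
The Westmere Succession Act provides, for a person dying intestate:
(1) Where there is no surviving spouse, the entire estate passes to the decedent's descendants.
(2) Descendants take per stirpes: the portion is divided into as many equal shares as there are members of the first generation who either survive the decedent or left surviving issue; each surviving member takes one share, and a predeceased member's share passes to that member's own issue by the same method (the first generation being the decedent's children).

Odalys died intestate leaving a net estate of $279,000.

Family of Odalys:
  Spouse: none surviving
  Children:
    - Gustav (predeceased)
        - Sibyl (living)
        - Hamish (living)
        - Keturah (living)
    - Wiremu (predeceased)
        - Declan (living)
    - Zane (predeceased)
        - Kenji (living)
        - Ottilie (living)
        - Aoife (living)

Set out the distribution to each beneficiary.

The entire $279,000 passes to the descendants.
That amount ($279,000) is divided into 3 shares of $93,000: Gustav's $93,000 share passes to Gustav's issue; Wiremu's $93,000 share passes to Wiremu's issue; Zane's $93,000 share passes to Zane's issue.
Gustav's share ($93,000) is divided into 3 shares of $31,000: Sibyl, Hamish, and Keturah each take $31,000.
Wiremu's share ($93,000) passes entirely to Declan.
Zane's share ($93,000) is divided into 3 shares of $31,000: Kenji, Ottilie, and Aoife each take $31,000.

Sibyl: $31,000; Hamish: $31,000; Keturah: $31,000; Declan: $93,000; Kenji: $31,000; Ottilie: $31,000; Aoife: $31,000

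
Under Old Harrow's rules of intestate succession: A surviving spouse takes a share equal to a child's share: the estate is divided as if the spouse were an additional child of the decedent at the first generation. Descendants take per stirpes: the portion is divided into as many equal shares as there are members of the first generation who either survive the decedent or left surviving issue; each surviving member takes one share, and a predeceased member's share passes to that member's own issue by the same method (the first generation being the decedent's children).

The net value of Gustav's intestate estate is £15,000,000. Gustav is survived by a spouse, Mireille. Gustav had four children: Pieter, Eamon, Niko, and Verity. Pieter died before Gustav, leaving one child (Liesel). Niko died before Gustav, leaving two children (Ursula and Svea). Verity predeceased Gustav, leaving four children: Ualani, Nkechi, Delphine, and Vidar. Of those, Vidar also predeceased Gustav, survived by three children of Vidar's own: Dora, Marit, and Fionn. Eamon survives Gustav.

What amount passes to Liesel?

The spouse counts as an additional share at the children's level, so there are 5 primary shares of £3,000,000. Mireille takes one such share (£3,000,000).
The children's combined portion (£12,000,000) is divided into 4 shares of £3,000,000: Eamon takes £3,000,000; Pieter's £3,000,000 share passes to Pieter's issue; Niko's £3,000,000 share passes to Niko's issue; Verity's £3,000,000 share passes to Verity's issue.
Pieter's share (£3,000,000) passes entirely to Liesel.
Niko's share (£3,000,000) is divided into 2 shares of £1,500,000: Ursula and Svea each take £1,500,000.
Verity's share (£3,000,000) is divided into 4 shares of £750,000: Ualani, Nkechi, and Delphine each take £750,000; Vidar's £750,000 share passes to Vidar's issue.
Vidar's share (£750,000) is divided into 3 shares of £250,000: Dora, Marit, and Fionn each take £250,000.

Liesel receives £3,000,000.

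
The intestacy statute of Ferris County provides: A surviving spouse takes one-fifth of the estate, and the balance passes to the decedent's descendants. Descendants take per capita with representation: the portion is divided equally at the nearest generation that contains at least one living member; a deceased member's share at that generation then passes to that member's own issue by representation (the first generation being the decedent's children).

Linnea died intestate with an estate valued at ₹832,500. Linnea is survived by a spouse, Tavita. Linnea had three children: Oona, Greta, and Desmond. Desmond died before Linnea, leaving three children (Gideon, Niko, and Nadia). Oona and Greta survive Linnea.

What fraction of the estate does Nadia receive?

Tavita takes one-fifth of ₹832,500 = ₹166,500. The remaining ₹666,000 passes to the descendants.
The descendants' portion (₹666,000) is divided into 3 shares of ₹222,000: Oona and Greta each take ₹222,000; Desmond's ₹222,000 share passes to Desmond's issue.
Desmond's share (₹222,000) is divided into 3 shares of ₹74,000: Gideon, Niko, and Nadia each take ₹74,000.

Nadia receives 4/45 of the estate.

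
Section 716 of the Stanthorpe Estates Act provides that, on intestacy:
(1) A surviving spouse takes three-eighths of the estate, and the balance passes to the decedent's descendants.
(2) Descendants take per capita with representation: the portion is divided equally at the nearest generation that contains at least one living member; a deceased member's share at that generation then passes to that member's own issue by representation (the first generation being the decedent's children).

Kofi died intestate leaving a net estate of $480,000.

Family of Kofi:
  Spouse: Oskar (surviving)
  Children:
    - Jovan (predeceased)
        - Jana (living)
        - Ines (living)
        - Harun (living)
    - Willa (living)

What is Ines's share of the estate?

Oskar takes three-eighths of $480,000 = $180,000. The remaining $300,000 passes to the descendants.
The descendants' portion ($300,000) is divided into 2 shares of $150,000: Willa takes $150,000; Jovan's $150,000 share passes to Jovan's issue.
Jovan's share ($150,000) is divided into 3 shares of $50,000: Jana, Ines, and Harun each take $50,000.

Ines receives $50,000.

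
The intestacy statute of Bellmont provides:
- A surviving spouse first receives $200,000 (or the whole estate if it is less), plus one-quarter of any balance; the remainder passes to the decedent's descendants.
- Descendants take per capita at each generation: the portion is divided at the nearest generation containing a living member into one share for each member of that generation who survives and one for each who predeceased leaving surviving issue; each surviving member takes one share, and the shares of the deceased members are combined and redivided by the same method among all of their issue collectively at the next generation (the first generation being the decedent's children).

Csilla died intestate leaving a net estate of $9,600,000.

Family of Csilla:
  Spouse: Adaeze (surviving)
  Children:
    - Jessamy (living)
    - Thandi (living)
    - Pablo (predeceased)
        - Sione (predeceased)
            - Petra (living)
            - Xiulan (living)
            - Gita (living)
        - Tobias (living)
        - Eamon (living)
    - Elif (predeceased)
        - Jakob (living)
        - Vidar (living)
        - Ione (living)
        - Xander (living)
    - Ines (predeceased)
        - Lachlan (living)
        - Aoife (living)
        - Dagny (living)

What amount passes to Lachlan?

Adaeze first takes $200,000, leaving a balance of $9,400,000. Adaeze then takes one-quarter of the balance ($2,350,000), for a total of $2,550,000. The remaining $7,050,000 passes to the descendants.
The descendants' portion ($7,050,000) is divided at the children's generation into 5 shares of $1,410,000. Jessamy and Thandi each take $1,410,000. The 3 shares of the deceased (Pablo, Elif, and Ines) are combined into a pool of $4,230,000.
That pool ($4,230,000) is divided at the grandchildren's generation into 10 shares of $423,000. Tobias, Eamon, Jakob, Vidar, Ione, Xander, Lachlan, Aoife, and Dagny each take $423,000. The remaining share for the deceased Sione ($423,000) is carried to the next generation.
That pool ($423,000) is divided at the great-grandchildren's generation equally among Petra, Xiulan, and Gita: $141,000 each.

Lachlan receives $423,000.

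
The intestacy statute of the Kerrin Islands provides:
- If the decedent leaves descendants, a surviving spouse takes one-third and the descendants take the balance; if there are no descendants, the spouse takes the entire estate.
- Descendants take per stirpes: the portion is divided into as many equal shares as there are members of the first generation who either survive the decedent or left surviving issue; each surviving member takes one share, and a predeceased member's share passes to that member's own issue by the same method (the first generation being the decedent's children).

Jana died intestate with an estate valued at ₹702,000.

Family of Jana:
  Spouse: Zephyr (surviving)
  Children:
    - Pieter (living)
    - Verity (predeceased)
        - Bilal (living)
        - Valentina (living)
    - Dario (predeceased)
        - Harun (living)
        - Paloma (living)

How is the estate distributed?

Zephyr: ₹234,000; Pieter: ₹156,000; Bilal: ₹78,000; Valentina: ₹78,000; Harun: ₹78,000; Paloma: ₹78,000

Zephyr takes one-third of ₹702,000 = ₹234,000. The remaining ₹468,000 passes to the descendants.
The descendants' portion (₹468,000) is divided into 3 shares of ₹156,000: Pieter takes ₹156,000; Verity's ₹156,000 share passes to Verity's issue; Dario's ₹156,000 share passes to Dario's issue.
Verity's share (₹156,000) is divided into 2 shares of ₹78,000: Bilal and Valentina each take ₹78,000.
Dario's share (₹156,000) is divided into 2 shares of ₹78,000: Harun and Paloma each take ₹78,000.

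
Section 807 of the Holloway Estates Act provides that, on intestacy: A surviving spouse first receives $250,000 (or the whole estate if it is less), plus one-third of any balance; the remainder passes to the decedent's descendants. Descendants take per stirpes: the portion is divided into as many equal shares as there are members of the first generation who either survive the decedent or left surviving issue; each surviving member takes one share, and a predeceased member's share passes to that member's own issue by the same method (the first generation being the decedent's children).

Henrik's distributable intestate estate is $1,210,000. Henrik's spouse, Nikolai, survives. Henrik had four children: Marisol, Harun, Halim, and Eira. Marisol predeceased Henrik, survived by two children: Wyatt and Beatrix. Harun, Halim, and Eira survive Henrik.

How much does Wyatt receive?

Nikolai first takes $250,000, leaving a balance of $960,000. Nikolai then takes one-third of the balance ($320,000), for a total of $570,000. The remaining $640,000 passes to the descendants.
The descendants' portion ($640,000) is divided into 4 shares of $160,000: Harun, Halim, and Eira each take $160,000; Marisol's $160,000 share passes to Marisol's issue.
Marisol's share ($160,000) is divided into 2 shares of $80,000: Wyatt and Beatrix each take $80,000.

Wyatt receives $80,000.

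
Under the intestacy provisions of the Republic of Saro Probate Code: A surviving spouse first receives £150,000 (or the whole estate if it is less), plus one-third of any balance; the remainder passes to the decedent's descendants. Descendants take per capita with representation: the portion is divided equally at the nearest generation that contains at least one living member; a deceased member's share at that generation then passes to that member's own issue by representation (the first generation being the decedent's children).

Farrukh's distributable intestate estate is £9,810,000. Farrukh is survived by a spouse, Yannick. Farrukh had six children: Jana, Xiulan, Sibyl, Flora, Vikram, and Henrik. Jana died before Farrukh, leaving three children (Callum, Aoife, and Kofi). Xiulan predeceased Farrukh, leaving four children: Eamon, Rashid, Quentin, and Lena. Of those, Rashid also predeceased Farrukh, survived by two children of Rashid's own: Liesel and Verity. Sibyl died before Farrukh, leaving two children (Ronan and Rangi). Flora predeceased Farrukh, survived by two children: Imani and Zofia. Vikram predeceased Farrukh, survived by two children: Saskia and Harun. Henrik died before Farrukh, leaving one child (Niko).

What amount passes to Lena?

Lena receives £460,000.

Yannick first takes £150,000, leaving a balance of £9,660,000. Yannick then takes one-third of the balance (£3,220,000), for a total of £3,370,000. The remaining £6,440,000 passes to the descendants.
No child survives, so the initial division is made at the grandchildren's generation.
The descendants' portion (£6,440,000) is divided into 14 shares of £460,000: Callum, Aoife, Kofi, Eamon, Quentin, Lena, Ronan, Rangi, Imani, Zofia, Saskia, Harun, and Niko each take £460,000; Rashid's £460,000 share passes to Rashid's issue.
Rashid's share (£460,000) is divided into 2 shares of £230,000: Liesel and Verity each take £230,000.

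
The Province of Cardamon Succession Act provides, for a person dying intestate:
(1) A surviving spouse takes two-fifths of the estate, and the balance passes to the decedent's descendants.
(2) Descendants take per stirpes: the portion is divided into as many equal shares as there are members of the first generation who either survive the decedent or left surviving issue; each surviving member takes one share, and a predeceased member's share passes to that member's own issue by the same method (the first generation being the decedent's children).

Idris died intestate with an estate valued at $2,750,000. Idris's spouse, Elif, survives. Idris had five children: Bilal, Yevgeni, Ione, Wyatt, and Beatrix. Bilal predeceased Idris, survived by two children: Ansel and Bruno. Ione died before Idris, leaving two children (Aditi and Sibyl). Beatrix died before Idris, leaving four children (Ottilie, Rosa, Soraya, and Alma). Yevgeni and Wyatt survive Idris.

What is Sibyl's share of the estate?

Elif takes two-fifths of $2,750,000 = $1,100,000. The remaining $1,650,000 passes to the descendants.
The descendants' portion ($1,650,000) is divided into 5 shares of $330,000: Yevgeni and Wyatt each take $330,000; Bilal's $330,000 share passes to Bilal's issue; Ione's $330,000 share passes to Ione's issue; Beatrix's $330,000 share passes to Beatrix's issue.
Bilal's share ($330,000) is divided into 2 shares of $165,000: Ansel and Bruno each take $165,000.
Ione's share ($330,000) is divided into 2 shares of $165,000: Aditi and Sibyl each take $165,000.
Beatrix's share ($330,000) is divided into 4 shares of $82,500: Ottilie, Rosa, Soraya, and Alma each take $82,500.

Sibyl receives $165,000.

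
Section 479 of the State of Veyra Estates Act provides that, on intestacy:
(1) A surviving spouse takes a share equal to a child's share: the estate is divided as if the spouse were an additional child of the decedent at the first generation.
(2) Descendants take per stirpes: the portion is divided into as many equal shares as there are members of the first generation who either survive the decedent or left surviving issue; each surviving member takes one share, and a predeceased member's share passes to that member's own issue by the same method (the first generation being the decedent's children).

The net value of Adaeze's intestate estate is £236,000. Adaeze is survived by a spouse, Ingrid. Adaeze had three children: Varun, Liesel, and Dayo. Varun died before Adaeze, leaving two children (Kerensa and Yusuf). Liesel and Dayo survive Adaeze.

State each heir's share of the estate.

Ingrid: £59,000; Kerensa: £29,500; Yusuf: £29,500; Liesel: £59,000; Dayo: £59,000

The spouse counts as an additional share at the children's level, so there are 4 primary shares of £59,000. Ingrid takes one such share (£59,000).
The children's combined portion (£177,000) is divided into 3 shares of £59,000: Liesel and Dayo each take £59,000; Varun's £59,000 share passes to Varun's issue.
Varun's share (£59,000) is divided into 2 shares of £29,500: Kerensa and Yusuf each take £29,500.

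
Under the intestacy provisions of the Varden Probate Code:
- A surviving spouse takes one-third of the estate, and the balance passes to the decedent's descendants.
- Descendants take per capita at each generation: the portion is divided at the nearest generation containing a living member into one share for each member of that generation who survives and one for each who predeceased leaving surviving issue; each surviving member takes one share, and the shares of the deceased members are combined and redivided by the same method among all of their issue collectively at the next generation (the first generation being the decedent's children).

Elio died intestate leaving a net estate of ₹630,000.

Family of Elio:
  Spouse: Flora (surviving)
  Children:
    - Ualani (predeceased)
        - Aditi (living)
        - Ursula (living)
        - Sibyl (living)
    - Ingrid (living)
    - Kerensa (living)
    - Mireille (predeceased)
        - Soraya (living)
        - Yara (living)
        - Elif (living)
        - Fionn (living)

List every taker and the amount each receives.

Flora: ₹210,000; Aditi: ₹30,000; Ursula: ₹30,000; Sibyl: ₹30,000; Ingrid: ₹105,000; Kerensa: ₹105,000; Soraya: ₹30,000; Yara: ₹30,000; Elif: ₹30,000; Fionn: ₹30,000

Flora takes one-third of ₹630,000 = ₹210,000. The remaining ₹420,000 passes to the descendants.
The descendants' portion (₹420,000) is divided at the children's generation into 4 shares of ₹105,000. Ingrid and Kerensa each take ₹105,000. The 2 shares of the deceased (Ualani and Mireille) are combined into a pool of ₹210,000.
That pool (₹210,000) is divided at the grandchildren's generation equally among Aditi, Ursula, Sibyl, Soraya, Yara, Elif, and Fionn: ₹30,000 each.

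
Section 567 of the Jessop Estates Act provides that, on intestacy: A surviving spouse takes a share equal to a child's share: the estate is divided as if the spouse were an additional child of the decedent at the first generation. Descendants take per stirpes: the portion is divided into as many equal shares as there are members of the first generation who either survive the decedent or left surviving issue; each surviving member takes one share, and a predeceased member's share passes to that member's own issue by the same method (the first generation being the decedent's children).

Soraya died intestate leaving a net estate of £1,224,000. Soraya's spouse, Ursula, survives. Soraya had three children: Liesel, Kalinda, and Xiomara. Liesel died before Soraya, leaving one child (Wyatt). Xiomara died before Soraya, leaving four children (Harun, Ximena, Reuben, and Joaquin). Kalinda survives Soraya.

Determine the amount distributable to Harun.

The spouse counts as an additional share at the children's level, so there are 4 primary shares of £306,000. Ursula takes one such share (£306,000).
The children's combined portion (£918,000) is divided into 3 shares of £306,000: Kalinda takes £306,000; Liesel's £306,000 share passes to Liesel's issue; Xiomara's £306,000 share passes to Xiomara's issue.
Liesel's share (£306,000) passes entirely to Wyatt.
Xiomara's share (£306,000) is divided into 4 shares of £76,500: Harun, Ximena, Reuben, and Joaquin each take £76,500.

Harun receives £76,500.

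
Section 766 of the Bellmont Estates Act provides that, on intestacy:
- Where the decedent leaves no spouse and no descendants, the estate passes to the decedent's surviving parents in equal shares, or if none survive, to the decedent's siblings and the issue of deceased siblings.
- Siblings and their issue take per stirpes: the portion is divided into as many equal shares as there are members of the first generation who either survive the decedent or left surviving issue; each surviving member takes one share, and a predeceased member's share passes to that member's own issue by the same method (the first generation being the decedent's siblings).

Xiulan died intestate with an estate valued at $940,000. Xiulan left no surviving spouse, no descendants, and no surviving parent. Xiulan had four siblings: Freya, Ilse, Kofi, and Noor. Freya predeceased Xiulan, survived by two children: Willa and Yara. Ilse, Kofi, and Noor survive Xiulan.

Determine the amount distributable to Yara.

Yara receives $117,500.

The entire $940,000 passes to the siblings and their issue.
That amount ($940,000) is divided into 4 shares of $235,000: Ilse, Kofi, and Noor each take $235,000; Freya's $235,000 share passes to Freya's issue.
Freya's share ($235,000) is divided into 2 shares of $117,500: Willa and Yara each take $117,500.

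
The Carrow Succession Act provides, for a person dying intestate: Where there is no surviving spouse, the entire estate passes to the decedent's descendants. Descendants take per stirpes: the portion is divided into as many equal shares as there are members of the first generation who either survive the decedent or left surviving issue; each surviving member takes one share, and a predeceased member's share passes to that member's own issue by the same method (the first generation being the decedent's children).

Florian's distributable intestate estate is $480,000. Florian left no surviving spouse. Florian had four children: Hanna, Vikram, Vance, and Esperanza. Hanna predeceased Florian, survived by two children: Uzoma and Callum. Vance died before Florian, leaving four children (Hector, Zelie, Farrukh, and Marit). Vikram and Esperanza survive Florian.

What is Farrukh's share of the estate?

Farrukh receives $30,000.

The entire $480,000 passes to the descendants.
That amount ($480,000) is divided into 4 shares of $120,000: Vikram and Esperanza each take $120,000; Hanna's $120,000 share passes to Hanna's issue; Vance's $120,000 share passes to Vance's issue.
Hanna's share ($120,000) is divided into 2 shares of $60,000: Uzoma and Callum each take $60,000.
Vance's share ($120,000) is divided into 4 shares of $30,000: Hector, Zelie, Farrukh, and Marit each take $30,000.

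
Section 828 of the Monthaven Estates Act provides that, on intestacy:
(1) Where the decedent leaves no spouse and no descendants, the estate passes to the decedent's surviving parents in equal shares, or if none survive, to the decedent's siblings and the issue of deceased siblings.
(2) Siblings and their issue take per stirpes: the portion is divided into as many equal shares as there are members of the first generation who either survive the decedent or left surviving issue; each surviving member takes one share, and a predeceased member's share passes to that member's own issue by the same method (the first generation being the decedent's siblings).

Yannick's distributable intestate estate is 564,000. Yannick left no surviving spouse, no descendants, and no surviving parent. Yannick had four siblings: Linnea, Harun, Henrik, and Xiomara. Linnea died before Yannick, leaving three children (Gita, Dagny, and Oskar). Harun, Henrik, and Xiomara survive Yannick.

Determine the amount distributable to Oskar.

Oskar receives 47,000.

The entire 564,000 passes to the siblings and their issue.
That amount (564,000) is divided into 4 shares of 141,000: Harun, Henrik, and Xiomara each take 141,000; Linnea's 141,000 share passes to Linnea's issue.
Linnea's share (141,000) is divided into 3 shares of 47,000: Gita, Dagny, and Oskar each take 47,000.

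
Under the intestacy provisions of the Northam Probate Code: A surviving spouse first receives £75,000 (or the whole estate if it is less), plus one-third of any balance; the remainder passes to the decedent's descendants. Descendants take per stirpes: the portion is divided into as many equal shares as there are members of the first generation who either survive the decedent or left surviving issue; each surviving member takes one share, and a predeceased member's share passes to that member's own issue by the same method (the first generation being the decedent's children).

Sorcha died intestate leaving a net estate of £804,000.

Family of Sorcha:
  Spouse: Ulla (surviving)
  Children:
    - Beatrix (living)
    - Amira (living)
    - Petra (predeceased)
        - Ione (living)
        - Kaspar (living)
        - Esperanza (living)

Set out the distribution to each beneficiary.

Ulla: £318,000; Beatrix: £162,000; Amira: £162,000; Ione: £54,000; Kaspar: £54,000; Esperanza: £54,000

Ulla first takes £75,000, leaving a balance of £729,000. Ulla then takes one-third of the balance (£243,000), for a total of £318,000. The remaining £486,000 passes to the descendants.
The descendants' portion (£486,000) is divided into 3 shares of £162,000: Beatrix and Amira each take £162,000; Petra's £162,000 share passes to Petra's issue.
Petra's share (£162,000) is divided into 3 shares of £54,000: Ione, Kaspar, and Esperanza each take £54,000.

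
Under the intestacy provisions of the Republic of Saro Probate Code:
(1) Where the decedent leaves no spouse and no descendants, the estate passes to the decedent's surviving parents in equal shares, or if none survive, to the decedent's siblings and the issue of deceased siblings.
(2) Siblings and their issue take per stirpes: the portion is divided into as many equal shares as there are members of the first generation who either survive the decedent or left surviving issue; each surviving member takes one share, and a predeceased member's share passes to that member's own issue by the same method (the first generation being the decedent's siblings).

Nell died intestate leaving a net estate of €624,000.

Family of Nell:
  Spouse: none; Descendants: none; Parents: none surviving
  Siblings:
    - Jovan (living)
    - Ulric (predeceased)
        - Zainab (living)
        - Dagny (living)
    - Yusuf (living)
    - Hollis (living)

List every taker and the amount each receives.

Jovan: €156,000; Zainab: €78,000; Dagny: €78,000; Yusuf: €156,000; Hollis: €156,000

The entire €624,000 passes to the siblings and their issue.
That amount (€624,000) is divided into 4 shares of €156,000: Jovan, Yusuf, and Hollis each take €156,000; Ulric's €156,000 share passes to Ulric's issue.
Ulric's share (€156,000) is divided into 2 shares of €78,000: Zainab and Dagny each take €78,000.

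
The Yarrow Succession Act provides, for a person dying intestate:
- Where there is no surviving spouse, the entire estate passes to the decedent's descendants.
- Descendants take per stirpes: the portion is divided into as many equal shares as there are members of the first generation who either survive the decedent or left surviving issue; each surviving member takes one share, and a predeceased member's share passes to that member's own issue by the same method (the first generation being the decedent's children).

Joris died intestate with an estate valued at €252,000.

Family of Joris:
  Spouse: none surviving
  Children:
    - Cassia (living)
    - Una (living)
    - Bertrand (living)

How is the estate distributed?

Cassia: €84,000; Una: €84,000; Bertrand: €84,000

The entire €252,000 passes to the descendants.
That amount (€252,000) is divided into 3 shares of €84,000: Cassia, Una, and Bertrand each take €84,000.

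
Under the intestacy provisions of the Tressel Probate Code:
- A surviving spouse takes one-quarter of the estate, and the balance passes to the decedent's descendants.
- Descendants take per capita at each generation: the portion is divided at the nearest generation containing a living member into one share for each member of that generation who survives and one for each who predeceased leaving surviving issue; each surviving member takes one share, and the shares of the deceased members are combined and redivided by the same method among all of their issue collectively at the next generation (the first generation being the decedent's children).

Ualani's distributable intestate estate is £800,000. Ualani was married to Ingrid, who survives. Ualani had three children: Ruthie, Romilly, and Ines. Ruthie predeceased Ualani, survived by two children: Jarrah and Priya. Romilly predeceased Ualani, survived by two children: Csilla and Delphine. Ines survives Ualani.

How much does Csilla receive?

Csilla receives £100,000.

Ingrid takes one-quarter of £800,000 = £200,000. The remaining £600,000 passes to the descendants.
The descendants' portion (£600,000) is divided at the children's generation into 3 shares of £200,000. Ines takes £200,000. The 2 shares of the deceased (Ruthie and Romilly) are combined into a pool of £400,000.
That pool (£400,000) is divided at the grandchildren's generation equally among Jarrah, Priya, Csilla, and Delphine: £100,000 each.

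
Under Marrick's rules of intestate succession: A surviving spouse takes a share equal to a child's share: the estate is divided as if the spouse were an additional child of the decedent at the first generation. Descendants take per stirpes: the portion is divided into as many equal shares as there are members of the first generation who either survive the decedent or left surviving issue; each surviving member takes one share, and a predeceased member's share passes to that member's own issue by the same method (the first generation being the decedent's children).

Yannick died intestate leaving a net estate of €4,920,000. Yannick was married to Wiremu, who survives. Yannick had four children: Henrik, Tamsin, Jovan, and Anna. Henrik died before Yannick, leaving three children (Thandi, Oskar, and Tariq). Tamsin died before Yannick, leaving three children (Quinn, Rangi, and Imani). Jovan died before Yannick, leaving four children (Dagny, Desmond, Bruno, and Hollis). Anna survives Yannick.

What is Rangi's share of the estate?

Rangi receives €328,000.

The spouse counts as an additional share at the children's level, so there are 5 primary shares of €984,000. Wiremu takes one such share (€984,000).
The children's combined portion (€3,936,000) is divided into 4 shares of €984,000: Anna takes €984,000; Henrik's €984,000 share passes to Henrik's issue; Tamsin's €984,000 share passes to Tamsin's issue; Jovan's €984,000 share passes to Jovan's issue.
Henrik's share (€984,000) is divided into 3 shares of €328,000: Thandi, Oskar, and Tariq each take €328,000.
Tamsin's share (€984,000) is divided into 3 shares of €328,000: Quinn, Rangi, and Imani each take €328,000.
Jovan's share (€984,000) is divided into 4 shares of €246,000: Dagny, Desmond, Bruno, and Hollis each take €246,000.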